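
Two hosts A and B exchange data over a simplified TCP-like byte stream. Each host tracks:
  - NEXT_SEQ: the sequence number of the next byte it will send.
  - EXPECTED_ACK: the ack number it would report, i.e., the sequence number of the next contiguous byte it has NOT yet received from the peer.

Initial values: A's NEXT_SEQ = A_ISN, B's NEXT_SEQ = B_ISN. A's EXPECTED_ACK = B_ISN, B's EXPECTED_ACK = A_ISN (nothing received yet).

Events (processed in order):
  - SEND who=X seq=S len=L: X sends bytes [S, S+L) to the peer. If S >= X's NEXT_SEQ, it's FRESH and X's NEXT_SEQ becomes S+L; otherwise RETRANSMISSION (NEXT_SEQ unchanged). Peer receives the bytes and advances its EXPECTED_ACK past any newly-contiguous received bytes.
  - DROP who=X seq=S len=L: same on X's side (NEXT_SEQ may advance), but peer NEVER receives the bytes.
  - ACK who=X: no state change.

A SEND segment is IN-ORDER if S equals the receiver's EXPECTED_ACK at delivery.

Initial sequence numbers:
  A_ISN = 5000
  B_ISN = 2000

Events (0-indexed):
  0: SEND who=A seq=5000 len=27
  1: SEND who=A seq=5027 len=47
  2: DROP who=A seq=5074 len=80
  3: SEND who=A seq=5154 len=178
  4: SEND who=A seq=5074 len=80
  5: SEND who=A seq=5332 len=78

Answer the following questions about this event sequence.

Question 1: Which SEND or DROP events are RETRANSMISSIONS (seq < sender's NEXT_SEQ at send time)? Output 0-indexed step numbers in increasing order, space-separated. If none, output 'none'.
Step 0: SEND seq=5000 -> fresh
Step 1: SEND seq=5027 -> fresh
Step 2: DROP seq=5074 -> fresh
Step 3: SEND seq=5154 -> fresh
Step 4: SEND seq=5074 -> retransmit
Step 5: SEND seq=5332 -> fresh

Answer: 4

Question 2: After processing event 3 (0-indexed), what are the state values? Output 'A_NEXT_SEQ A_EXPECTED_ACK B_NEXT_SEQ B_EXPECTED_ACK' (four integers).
After event 0: A_seq=5027 A_ack=2000 B_seq=2000 B_ack=5027
After event 1: A_seq=5074 A_ack=2000 B_seq=2000 B_ack=5074
After event 2: A_seq=5154 A_ack=2000 B_seq=2000 B_ack=5074
After event 3: A_seq=5332 A_ack=2000 B_seq=2000 B_ack=5074

5332 2000 2000 5074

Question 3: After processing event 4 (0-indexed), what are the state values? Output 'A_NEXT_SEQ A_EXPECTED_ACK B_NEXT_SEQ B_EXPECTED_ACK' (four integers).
After event 0: A_seq=5027 A_ack=2000 B_seq=2000 B_ack=5027
After event 1: A_seq=5074 A_ack=2000 B_seq=2000 B_ack=5074
After event 2: A_seq=5154 A_ack=2000 B_seq=2000 B_ack=5074
After event 3: A_seq=5332 A_ack=2000 B_seq=2000 B_ack=5074
After event 4: A_seq=5332 A_ack=2000 B_seq=2000 B_ack=5332

5332 2000 2000 5332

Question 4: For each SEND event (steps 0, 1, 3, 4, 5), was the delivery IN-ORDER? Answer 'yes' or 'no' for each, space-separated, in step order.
Step 0: SEND seq=5000 -> in-order
Step 1: SEND seq=5027 -> in-order
Step 3: SEND seq=5154 -> out-of-order
Step 4: SEND seq=5074 -> in-order
Step 5: SEND seq=5332 -> in-order

Answer: yes yes no yes yes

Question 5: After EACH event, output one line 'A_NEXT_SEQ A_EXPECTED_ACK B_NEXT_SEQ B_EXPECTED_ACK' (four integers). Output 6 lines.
5027 2000 2000 5027
5074 2000 2000 5074
5154 2000 2000 5074
5332 2000 2000 5074
5332 2000 2000 5332
5410 2000 2000 5410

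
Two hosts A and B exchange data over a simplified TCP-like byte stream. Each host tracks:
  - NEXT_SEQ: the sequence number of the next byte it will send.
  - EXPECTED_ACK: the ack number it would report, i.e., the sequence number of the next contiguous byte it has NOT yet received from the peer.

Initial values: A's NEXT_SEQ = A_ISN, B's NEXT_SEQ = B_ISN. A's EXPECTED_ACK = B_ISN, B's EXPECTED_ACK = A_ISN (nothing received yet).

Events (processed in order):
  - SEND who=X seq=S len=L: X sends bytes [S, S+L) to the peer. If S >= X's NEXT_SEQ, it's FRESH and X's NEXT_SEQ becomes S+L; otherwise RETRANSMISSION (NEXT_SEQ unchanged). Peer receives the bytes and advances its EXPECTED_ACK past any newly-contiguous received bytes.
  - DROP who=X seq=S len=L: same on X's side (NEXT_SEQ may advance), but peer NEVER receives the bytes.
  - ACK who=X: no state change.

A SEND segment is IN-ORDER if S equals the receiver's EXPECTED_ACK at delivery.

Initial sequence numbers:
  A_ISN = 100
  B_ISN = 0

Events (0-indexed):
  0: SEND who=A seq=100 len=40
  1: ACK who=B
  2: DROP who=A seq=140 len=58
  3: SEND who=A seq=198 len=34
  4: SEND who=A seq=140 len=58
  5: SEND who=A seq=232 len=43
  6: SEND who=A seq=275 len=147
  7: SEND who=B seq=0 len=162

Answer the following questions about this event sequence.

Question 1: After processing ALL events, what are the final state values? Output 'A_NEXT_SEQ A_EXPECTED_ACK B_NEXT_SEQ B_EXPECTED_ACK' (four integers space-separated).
Answer: 422 162 162 422

Derivation:
After event 0: A_seq=140 A_ack=0 B_seq=0 B_ack=140
After event 1: A_seq=140 A_ack=0 B_seq=0 B_ack=140
After event 2: A_seq=198 A_ack=0 B_seq=0 B_ack=140
After event 3: A_seq=232 A_ack=0 B_seq=0 B_ack=140
After event 4: A_seq=232 A_ack=0 B_seq=0 B_ack=232
After event 5: A_seq=275 A_ack=0 B_seq=0 B_ack=275
After event 6: A_seq=422 A_ack=0 B_seq=0 B_ack=422
After event 7: A_seq=422 A_ack=162 B_seq=162 B_ack=422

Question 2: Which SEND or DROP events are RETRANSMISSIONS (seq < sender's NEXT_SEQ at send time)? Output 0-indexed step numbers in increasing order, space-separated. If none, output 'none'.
Answer: 4

Derivation:
Step 0: SEND seq=100 -> fresh
Step 2: DROP seq=140 -> fresh
Step 3: SEND seq=198 -> fresh
Step 4: SEND seq=140 -> retransmit
Step 5: SEND seq=232 -> fresh
Step 6: SEND seq=275 -> fresh
Step 7: SEND seq=0 -> fresh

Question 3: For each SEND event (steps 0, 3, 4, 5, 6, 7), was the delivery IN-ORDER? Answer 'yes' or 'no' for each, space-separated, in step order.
Step 0: SEND seq=100 -> in-order
Step 3: SEND seq=198 -> out-of-order
Step 4: SEND seq=140 -> in-order
Step 5: SEND seq=232 -> in-order
Step 6: SEND seq=275 -> in-order
Step 7: SEND seq=0 -> in-order

Answer: yes no yes yes yes yes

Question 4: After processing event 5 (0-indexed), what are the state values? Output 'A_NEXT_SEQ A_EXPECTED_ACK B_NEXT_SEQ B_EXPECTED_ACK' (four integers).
After event 0: A_seq=140 A_ack=0 B_seq=0 B_ack=140
After event 1: A_seq=140 A_ack=0 B_seq=0 B_ack=140
After event 2: A_seq=198 A_ack=0 B_seq=0 B_ack=140
After event 3: A_seq=232 A_ack=0 B_seq=0 B_ack=140
After event 4: A_seq=232 A_ack=0 B_seq=0 B_ack=232
After event 5: A_seq=275 A_ack=0 B_seq=0 B_ack=275

275 0 0 275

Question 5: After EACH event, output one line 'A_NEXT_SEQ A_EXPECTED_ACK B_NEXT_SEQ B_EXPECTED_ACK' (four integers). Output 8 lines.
140 0 0 140
140 0 0 140
198 0 0 140
232 0 0 140
232 0 0 232
275 0 0 275
422 0 0 422
422 162 162 422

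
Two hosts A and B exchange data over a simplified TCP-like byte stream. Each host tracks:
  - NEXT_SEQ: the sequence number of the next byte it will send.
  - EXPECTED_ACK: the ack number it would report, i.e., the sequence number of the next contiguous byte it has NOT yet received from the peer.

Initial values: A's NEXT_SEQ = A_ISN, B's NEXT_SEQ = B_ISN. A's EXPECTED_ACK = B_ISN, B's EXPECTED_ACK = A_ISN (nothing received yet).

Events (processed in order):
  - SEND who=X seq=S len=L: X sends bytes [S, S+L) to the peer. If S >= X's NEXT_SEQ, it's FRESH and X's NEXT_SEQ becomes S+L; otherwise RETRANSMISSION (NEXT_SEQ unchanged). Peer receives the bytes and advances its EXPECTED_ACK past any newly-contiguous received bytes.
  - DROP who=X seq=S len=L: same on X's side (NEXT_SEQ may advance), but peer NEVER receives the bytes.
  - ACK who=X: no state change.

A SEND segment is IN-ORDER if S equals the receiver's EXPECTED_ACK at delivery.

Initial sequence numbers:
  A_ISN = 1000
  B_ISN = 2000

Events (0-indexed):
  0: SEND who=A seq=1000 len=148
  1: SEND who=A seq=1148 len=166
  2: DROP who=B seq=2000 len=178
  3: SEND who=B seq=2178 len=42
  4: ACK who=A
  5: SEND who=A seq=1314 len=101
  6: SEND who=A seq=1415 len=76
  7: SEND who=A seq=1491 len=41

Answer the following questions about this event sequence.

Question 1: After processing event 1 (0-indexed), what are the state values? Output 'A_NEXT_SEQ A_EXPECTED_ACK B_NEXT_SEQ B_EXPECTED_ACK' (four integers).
After event 0: A_seq=1148 A_ack=2000 B_seq=2000 B_ack=1148
After event 1: A_seq=1314 A_ack=2000 B_seq=2000 B_ack=1314

1314 2000 2000 1314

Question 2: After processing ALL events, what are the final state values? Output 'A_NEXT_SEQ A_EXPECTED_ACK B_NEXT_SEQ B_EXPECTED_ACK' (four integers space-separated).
Answer: 1532 2000 2220 1532

Derivation:
After event 0: A_seq=1148 A_ack=2000 B_seq=2000 B_ack=1148
After event 1: A_seq=1314 A_ack=2000 B_seq=2000 B_ack=1314
After event 2: A_seq=1314 A_ack=2000 B_seq=2178 B_ack=1314
After event 3: A_seq=1314 A_ack=2000 B_seq=2220 B_ack=1314
After event 4: A_seq=1314 A_ack=2000 B_seq=2220 B_ack=1314
After event 5: A_seq=1415 A_ack=2000 B_seq=2220 B_ack=1415
After event 6: A_seq=1491 A_ack=2000 B_seq=2220 B_ack=1491
After event 7: A_seq=1532 A_ack=2000 B_seq=2220 B_ack=1532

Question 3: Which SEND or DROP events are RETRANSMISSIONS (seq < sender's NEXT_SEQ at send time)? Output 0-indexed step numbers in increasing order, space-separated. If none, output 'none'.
Answer: none

Derivation:
Step 0: SEND seq=1000 -> fresh
Step 1: SEND seq=1148 -> fresh
Step 2: DROP seq=2000 -> fresh
Step 3: SEND seq=2178 -> fresh
Step 5: SEND seq=1314 -> fresh
Step 6: SEND seq=1415 -> fresh
Step 7: SEND seq=1491 -> fresh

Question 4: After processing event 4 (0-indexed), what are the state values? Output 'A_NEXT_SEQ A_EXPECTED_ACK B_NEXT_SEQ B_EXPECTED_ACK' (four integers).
After event 0: A_seq=1148 A_ack=2000 B_seq=2000 B_ack=1148
After event 1: A_seq=1314 A_ack=2000 B_seq=2000 B_ack=1314
After event 2: A_seq=1314 A_ack=2000 B_seq=2178 B_ack=1314
After event 3: A_seq=1314 A_ack=2000 B_seq=2220 B_ack=1314
After event 4: A_seq=1314 A_ack=2000 B_seq=2220 B_ack=1314

1314 2000 2220 1314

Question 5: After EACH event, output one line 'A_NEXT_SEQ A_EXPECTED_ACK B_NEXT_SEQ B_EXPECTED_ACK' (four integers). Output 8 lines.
1148 2000 2000 1148
1314 2000 2000 1314
1314 2000 2178 1314
1314 2000 2220 1314
1314 2000 2220 1314
1415 2000 2220 1415
1491 2000 2220 1491
1532 2000 2220 1532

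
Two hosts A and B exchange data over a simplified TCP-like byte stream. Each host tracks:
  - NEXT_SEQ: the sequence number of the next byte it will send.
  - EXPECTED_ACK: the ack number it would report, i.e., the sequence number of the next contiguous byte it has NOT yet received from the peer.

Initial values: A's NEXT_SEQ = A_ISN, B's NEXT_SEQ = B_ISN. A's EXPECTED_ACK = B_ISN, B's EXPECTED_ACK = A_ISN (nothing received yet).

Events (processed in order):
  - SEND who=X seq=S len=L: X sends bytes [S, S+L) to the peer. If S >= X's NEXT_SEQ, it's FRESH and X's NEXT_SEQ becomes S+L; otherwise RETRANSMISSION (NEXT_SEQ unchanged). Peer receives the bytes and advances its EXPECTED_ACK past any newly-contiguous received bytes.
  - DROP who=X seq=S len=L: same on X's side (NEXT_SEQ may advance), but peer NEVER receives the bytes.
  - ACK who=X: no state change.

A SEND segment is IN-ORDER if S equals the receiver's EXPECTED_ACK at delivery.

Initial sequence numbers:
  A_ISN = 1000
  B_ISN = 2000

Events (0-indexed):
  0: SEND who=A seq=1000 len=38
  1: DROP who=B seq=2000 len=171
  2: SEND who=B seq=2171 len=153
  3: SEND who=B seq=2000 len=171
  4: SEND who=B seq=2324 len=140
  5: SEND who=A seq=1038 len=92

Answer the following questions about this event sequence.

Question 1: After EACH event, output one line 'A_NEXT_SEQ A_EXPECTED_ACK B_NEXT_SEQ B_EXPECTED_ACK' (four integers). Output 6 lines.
1038 2000 2000 1038
1038 2000 2171 1038
1038 2000 2324 1038
1038 2324 2324 1038
1038 2464 2464 1038
1130 2464 2464 1130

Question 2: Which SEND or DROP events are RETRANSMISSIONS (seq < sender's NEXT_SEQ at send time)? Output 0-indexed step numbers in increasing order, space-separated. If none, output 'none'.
Step 0: SEND seq=1000 -> fresh
Step 1: DROP seq=2000 -> fresh
Step 2: SEND seq=2171 -> fresh
Step 3: SEND seq=2000 -> retransmit
Step 4: SEND seq=2324 -> fresh
Step 5: SEND seq=1038 -> fresh

Answer: 3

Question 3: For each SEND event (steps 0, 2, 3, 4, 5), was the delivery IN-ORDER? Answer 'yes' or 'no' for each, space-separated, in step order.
Step 0: SEND seq=1000 -> in-order
Step 2: SEND seq=2171 -> out-of-order
Step 3: SEND seq=2000 -> in-order
Step 4: SEND seq=2324 -> in-order
Step 5: SEND seq=1038 -> in-order

Answer: yes no yes yes yes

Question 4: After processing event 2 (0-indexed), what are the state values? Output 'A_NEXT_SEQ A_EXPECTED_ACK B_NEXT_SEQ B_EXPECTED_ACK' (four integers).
After event 0: A_seq=1038 A_ack=2000 B_seq=2000 B_ack=1038
After event 1: A_seq=1038 A_ack=2000 B_seq=2171 B_ack=1038
After event 2: A_seq=1038 A_ack=2000 B_seq=2324 B_ack=1038

1038 2000 2324 1038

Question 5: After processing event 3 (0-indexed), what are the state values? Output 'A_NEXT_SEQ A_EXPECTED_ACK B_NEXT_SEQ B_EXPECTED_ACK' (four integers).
After event 0: A_seq=1038 A_ack=2000 B_seq=2000 B_ack=1038
After event 1: A_seq=1038 A_ack=2000 B_seq=2171 B_ack=1038
After event 2: A_seq=1038 A_ack=2000 B_seq=2324 B_ack=1038
After event 3: A_seq=1038 A_ack=2324 B_seq=2324 B_ack=1038

1038 2324 2324 1038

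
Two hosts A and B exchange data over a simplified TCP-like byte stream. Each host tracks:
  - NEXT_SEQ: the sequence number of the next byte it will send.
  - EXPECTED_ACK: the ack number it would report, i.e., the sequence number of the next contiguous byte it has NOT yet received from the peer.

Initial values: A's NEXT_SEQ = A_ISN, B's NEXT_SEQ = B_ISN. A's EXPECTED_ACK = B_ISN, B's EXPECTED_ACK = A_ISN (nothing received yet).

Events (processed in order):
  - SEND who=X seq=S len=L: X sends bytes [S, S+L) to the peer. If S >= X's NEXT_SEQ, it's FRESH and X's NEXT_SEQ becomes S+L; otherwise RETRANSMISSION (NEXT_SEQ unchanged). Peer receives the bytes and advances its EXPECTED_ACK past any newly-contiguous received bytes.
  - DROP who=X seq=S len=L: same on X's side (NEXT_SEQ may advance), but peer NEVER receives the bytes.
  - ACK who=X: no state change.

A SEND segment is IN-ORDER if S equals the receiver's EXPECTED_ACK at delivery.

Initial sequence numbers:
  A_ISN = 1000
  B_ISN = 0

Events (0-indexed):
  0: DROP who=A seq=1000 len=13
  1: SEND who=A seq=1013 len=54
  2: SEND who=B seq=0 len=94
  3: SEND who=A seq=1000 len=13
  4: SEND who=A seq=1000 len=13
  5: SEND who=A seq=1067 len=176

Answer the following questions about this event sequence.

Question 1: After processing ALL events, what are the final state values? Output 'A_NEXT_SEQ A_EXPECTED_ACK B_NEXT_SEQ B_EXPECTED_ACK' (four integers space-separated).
After event 0: A_seq=1013 A_ack=0 B_seq=0 B_ack=1000
After event 1: A_seq=1067 A_ack=0 B_seq=0 B_ack=1000
After event 2: A_seq=1067 A_ack=94 B_seq=94 B_ack=1000
After event 3: A_seq=1067 A_ack=94 B_seq=94 B_ack=1067
After event 4: A_seq=1067 A_ack=94 B_seq=94 B_ack=1067
After event 5: A_seq=1243 A_ack=94 B_seq=94 B_ack=1243

Answer: 1243 94 94 1243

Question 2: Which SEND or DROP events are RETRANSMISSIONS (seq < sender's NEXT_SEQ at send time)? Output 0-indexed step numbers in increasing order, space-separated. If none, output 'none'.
Answer: 3 4

Derivation:
Step 0: DROP seq=1000 -> fresh
Step 1: SEND seq=1013 -> fresh
Step 2: SEND seq=0 -> fresh
Step 3: SEND seq=1000 -> retransmit
Step 4: SEND seq=1000 -> retransmit
Step 5: SEND seq=1067 -> fresh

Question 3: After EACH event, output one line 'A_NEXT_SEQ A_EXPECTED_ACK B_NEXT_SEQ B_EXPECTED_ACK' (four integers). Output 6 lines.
1013 0 0 1000
1067 0 0 1000
1067 94 94 1000
1067 94 94 1067
1067 94 94 1067
1243 94 94 1243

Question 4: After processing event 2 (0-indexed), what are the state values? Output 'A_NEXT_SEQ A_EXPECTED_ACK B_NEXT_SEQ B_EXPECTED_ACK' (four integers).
After event 0: A_seq=1013 A_ack=0 B_seq=0 B_ack=1000
After event 1: A_seq=1067 A_ack=0 B_seq=0 B_ack=1000
After event 2: A_seq=1067 A_ack=94 B_seq=94 B_ack=1000

1067 94 94 1000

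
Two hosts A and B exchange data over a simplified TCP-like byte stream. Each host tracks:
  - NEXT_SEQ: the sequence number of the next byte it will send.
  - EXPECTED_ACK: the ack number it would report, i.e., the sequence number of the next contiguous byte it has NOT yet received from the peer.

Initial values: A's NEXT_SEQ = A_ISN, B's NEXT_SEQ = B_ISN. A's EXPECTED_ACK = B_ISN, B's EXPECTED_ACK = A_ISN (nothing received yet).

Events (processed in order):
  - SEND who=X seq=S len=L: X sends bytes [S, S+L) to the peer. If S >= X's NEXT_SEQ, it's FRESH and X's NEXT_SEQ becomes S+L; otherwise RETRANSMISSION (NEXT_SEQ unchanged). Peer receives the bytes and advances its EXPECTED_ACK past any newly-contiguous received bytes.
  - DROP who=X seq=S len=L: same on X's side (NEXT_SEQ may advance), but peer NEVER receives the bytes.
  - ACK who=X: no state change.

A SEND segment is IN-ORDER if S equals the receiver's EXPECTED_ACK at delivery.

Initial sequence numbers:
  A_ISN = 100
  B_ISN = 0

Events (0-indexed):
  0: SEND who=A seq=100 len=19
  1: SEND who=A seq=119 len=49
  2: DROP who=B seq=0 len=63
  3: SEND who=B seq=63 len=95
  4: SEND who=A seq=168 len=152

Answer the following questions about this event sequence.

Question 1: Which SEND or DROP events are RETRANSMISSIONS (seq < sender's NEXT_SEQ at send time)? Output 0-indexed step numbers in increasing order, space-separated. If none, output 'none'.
Step 0: SEND seq=100 -> fresh
Step 1: SEND seq=119 -> fresh
Step 2: DROP seq=0 -> fresh
Step 3: SEND seq=63 -> fresh
Step 4: SEND seq=168 -> fresh

Answer: none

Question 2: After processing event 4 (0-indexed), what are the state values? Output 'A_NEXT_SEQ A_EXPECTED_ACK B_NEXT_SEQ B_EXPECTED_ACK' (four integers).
After event 0: A_seq=119 A_ack=0 B_seq=0 B_ack=119
After event 1: A_seq=168 A_ack=0 B_seq=0 B_ack=168
After event 2: A_seq=168 A_ack=0 B_seq=63 B_ack=168
After event 3: A_seq=168 A_ack=0 B_seq=158 B_ack=168
After event 4: A_seq=320 A_ack=0 B_seq=158 B_ack=320

320 0 158 320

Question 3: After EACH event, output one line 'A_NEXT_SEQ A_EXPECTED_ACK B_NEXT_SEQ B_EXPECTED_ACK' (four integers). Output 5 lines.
119 0 0 119
168 0 0 168
168 0 63 168
168 0 158 168
320 0 158 320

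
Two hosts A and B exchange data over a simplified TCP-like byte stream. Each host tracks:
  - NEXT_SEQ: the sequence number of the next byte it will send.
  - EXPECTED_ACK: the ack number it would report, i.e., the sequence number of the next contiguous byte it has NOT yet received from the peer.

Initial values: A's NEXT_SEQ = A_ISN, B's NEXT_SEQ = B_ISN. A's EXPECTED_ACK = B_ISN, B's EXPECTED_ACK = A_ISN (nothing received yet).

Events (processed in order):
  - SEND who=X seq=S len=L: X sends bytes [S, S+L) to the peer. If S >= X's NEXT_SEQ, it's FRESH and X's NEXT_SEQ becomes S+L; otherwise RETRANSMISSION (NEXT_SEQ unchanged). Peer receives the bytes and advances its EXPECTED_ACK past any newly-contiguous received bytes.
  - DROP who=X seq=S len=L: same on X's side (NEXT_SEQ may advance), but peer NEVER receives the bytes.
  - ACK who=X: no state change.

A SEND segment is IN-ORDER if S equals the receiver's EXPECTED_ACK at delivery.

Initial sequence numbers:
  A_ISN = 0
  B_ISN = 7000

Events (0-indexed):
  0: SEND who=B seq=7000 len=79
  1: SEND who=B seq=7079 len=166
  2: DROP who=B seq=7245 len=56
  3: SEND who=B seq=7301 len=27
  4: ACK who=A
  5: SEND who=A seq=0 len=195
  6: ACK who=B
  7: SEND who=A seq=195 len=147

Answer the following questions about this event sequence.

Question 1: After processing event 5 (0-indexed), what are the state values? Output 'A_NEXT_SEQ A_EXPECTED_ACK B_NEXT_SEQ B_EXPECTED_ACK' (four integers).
After event 0: A_seq=0 A_ack=7079 B_seq=7079 B_ack=0
After event 1: A_seq=0 A_ack=7245 B_seq=7245 B_ack=0
After event 2: A_seq=0 A_ack=7245 B_seq=7301 B_ack=0
After event 3: A_seq=0 A_ack=7245 B_seq=7328 B_ack=0
After event 4: A_seq=0 A_ack=7245 B_seq=7328 B_ack=0
After event 5: A_seq=195 A_ack=7245 B_seq=7328 B_ack=195

195 7245 7328 195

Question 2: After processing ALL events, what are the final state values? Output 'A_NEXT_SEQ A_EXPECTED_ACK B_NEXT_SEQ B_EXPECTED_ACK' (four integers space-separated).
After event 0: A_seq=0 A_ack=7079 B_seq=7079 B_ack=0
After event 1: A_seq=0 A_ack=7245 B_seq=7245 B_ack=0
After event 2: A_seq=0 A_ack=7245 B_seq=7301 B_ack=0
After event 3: A_seq=0 A_ack=7245 B_seq=7328 B_ack=0
After event 4: A_seq=0 A_ack=7245 B_seq=7328 B_ack=0
After event 5: A_seq=195 A_ack=7245 B_seq=7328 B_ack=195
After event 6: A_seq=195 A_ack=7245 B_seq=7328 B_ack=195
After event 7: A_seq=342 A_ack=7245 B_seq=7328 B_ack=342

Answer: 342 7245 7328 342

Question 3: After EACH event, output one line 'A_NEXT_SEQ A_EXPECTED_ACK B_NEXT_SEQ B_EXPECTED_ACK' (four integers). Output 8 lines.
0 7079 7079 0
0 7245 7245 0
0 7245 7301 0
0 7245 7328 0
0 7245 7328 0
195 7245 7328 195
195 7245 7328 195
342 7245 7328 342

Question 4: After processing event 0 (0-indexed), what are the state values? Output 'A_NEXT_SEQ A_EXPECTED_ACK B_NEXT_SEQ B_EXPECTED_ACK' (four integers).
After event 0: A_seq=0 A_ack=7079 B_seq=7079 B_ack=0

0 7079 7079 0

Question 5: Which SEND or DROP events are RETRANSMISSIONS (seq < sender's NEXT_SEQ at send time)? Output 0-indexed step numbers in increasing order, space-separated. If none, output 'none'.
Step 0: SEND seq=7000 -> fresh
Step 1: SEND seq=7079 -> fresh
Step 2: DROP seq=7245 -> fresh
Step 3: SEND seq=7301 -> fresh
Step 5: SEND seq=0 -> fresh
Step 7: SEND seq=195 -> fresh

Answer: none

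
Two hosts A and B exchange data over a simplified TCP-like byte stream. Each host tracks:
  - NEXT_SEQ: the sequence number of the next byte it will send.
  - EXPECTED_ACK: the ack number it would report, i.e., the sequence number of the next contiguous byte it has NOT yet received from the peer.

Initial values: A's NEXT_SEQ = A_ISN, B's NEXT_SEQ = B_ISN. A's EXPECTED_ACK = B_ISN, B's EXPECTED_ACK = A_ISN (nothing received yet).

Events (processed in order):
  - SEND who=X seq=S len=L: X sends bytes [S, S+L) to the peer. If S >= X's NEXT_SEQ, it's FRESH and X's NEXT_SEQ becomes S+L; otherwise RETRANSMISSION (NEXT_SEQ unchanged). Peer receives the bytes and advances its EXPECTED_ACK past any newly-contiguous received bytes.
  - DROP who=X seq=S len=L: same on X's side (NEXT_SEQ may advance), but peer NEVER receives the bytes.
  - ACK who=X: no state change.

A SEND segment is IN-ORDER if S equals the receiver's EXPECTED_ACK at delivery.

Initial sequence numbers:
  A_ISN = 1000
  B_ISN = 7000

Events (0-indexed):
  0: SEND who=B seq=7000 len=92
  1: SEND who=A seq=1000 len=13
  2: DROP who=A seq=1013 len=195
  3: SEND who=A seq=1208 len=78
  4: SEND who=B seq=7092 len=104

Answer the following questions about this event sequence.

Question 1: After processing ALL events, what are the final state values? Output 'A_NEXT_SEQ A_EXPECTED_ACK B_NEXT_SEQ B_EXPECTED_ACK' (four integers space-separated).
Answer: 1286 7196 7196 1013

Derivation:
After event 0: A_seq=1000 A_ack=7092 B_seq=7092 B_ack=1000
After event 1: A_seq=1013 A_ack=7092 B_seq=7092 B_ack=1013
After event 2: A_seq=1208 A_ack=7092 B_seq=7092 B_ack=1013
After event 3: A_seq=1286 A_ack=7092 B_seq=7092 B_ack=1013
After event 4: A_seq=1286 A_ack=7196 B_seq=7196 B_ack=1013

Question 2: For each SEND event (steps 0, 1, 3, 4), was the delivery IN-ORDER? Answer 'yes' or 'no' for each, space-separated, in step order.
Step 0: SEND seq=7000 -> in-order
Step 1: SEND seq=1000 -> in-order
Step 3: SEND seq=1208 -> out-of-order
Step 4: SEND seq=7092 -> in-order

Answer: yes yes no yes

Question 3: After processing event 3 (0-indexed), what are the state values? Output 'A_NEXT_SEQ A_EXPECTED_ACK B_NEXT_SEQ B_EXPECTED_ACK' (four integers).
After event 0: A_seq=1000 A_ack=7092 B_seq=7092 B_ack=1000
After event 1: A_seq=1013 A_ack=7092 B_seq=7092 B_ack=1013
After event 2: A_seq=1208 A_ack=7092 B_seq=7092 B_ack=1013
After event 3: A_seq=1286 A_ack=7092 B_seq=7092 B_ack=1013

1286 7092 7092 1013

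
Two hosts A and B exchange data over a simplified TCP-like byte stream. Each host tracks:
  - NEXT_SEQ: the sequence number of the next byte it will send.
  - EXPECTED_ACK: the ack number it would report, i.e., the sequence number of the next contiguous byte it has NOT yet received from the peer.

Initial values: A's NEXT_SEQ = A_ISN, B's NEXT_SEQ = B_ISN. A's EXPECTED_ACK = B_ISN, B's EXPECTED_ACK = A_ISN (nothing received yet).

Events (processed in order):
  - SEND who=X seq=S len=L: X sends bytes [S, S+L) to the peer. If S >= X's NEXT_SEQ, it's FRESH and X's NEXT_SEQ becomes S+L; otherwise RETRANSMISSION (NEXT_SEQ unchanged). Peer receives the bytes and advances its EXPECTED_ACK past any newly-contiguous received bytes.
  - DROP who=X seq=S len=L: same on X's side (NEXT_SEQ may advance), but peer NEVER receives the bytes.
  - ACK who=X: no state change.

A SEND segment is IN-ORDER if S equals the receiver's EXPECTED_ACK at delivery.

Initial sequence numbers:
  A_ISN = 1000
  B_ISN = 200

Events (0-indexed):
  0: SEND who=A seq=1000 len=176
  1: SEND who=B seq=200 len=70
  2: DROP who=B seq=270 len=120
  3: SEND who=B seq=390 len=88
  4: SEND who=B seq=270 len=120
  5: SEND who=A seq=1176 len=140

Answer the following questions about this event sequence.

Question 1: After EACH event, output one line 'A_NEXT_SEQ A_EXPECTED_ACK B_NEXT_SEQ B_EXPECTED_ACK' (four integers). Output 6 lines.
1176 200 200 1176
1176 270 270 1176
1176 270 390 1176
1176 270 478 1176
1176 478 478 1176
1316 478 478 1316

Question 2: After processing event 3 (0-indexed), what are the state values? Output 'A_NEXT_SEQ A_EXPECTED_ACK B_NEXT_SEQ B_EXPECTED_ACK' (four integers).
After event 0: A_seq=1176 A_ack=200 B_seq=200 B_ack=1176
After event 1: A_seq=1176 A_ack=270 B_seq=270 B_ack=1176
After event 2: A_seq=1176 A_ack=270 B_seq=390 B_ack=1176
After event 3: A_seq=1176 A_ack=270 B_seq=478 B_ack=1176

1176 270 478 1176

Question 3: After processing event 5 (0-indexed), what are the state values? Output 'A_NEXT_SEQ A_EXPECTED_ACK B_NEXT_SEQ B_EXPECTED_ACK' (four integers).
After event 0: A_seq=1176 A_ack=200 B_seq=200 B_ack=1176
After event 1: A_seq=1176 A_ack=270 B_seq=270 B_ack=1176
After event 2: A_seq=1176 A_ack=270 B_seq=390 B_ack=1176
After event 3: A_seq=1176 A_ack=270 B_seq=478 B_ack=1176
After event 4: A_seq=1176 A_ack=478 B_seq=478 B_ack=1176
After event 5: A_seq=1316 A_ack=478 B_seq=478 B_ack=1316

1316 478 478 1316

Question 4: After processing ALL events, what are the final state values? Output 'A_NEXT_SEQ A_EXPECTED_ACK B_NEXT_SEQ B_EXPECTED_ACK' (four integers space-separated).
After event 0: A_seq=1176 A_ack=200 B_seq=200 B_ack=1176
After event 1: A_seq=1176 A_ack=270 B_seq=270 B_ack=1176
After event 2: A_seq=1176 A_ack=270 B_seq=390 B_ack=1176
After event 3: A_seq=1176 A_ack=270 B_seq=478 B_ack=1176
After event 4: A_seq=1176 A_ack=478 B_seq=478 B_ack=1176
After event 5: A_seq=1316 A_ack=478 B_seq=478 B_ack=1316

Answer: 1316 478 478 1316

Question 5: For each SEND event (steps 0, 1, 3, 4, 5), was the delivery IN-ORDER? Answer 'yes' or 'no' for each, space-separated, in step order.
Step 0: SEND seq=1000 -> in-order
Step 1: SEND seq=200 -> in-order
Step 3: SEND seq=390 -> out-of-order
Step 4: SEND seq=270 -> in-order
Step 5: SEND seq=1176 -> in-order

Answer: yes yes no yes yes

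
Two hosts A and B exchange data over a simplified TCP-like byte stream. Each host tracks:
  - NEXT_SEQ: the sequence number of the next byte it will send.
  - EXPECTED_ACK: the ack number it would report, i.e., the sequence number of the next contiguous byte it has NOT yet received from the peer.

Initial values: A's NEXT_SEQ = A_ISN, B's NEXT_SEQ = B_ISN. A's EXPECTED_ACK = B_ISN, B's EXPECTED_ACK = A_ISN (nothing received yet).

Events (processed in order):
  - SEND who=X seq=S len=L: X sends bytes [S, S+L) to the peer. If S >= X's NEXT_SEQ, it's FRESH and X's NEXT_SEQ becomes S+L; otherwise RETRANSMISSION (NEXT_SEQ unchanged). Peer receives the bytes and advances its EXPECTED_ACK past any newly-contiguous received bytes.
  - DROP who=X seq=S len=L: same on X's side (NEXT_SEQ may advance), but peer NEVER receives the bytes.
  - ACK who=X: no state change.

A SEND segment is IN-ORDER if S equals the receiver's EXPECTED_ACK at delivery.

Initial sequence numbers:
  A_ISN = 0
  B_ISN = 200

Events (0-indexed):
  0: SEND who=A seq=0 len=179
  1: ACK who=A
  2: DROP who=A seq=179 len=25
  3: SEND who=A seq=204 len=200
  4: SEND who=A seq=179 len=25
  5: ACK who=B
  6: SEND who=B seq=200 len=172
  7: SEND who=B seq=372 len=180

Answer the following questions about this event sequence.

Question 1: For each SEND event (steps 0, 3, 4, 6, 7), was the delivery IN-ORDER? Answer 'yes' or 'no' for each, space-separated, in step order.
Answer: yes no yes yes yes

Derivation:
Step 0: SEND seq=0 -> in-order
Step 3: SEND seq=204 -> out-of-order
Step 4: SEND seq=179 -> in-order
Step 6: SEND seq=200 -> in-order
Step 7: SEND seq=372 -> in-order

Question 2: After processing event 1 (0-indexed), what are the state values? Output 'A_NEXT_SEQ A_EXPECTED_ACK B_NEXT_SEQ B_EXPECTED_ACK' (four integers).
After event 0: A_seq=179 A_ack=200 B_seq=200 B_ack=179
After event 1: A_seq=179 A_ack=200 B_seq=200 B_ack=179

179 200 200 179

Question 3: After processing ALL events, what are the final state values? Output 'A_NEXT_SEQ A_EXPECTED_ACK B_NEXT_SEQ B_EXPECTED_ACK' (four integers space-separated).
Answer: 404 552 552 404

Derivation:
After event 0: A_seq=179 A_ack=200 B_seq=200 B_ack=179
After event 1: A_seq=179 A_ack=200 B_seq=200 B_ack=179
After event 2: A_seq=204 A_ack=200 B_seq=200 B_ack=179
After event 3: A_seq=404 A_ack=200 B_seq=200 B_ack=179
After event 4: A_seq=404 A_ack=200 B_seq=200 B_ack=404
After event 5: A_seq=404 A_ack=200 B_seq=200 B_ack=404
After event 6: A_seq=404 A_ack=372 B_seq=372 B_ack=404
After event 7: A_seq=404 A_ack=552 B_seq=552 B_ack=404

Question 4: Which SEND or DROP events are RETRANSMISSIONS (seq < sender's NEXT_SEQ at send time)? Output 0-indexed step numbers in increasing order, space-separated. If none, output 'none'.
Answer: 4

Derivation:
Step 0: SEND seq=0 -> fresh
Step 2: DROP seq=179 -> fresh
Step 3: SEND seq=204 -> fresh
Step 4: SEND seq=179 -> retransmit
Step 6: SEND seq=200 -> fresh
Step 7: SEND seq=372 -> fresh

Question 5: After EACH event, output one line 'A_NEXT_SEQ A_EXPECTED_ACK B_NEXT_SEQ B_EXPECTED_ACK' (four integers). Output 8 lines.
179 200 200 179
179 200 200 179
204 200 200 179
404 200 200 179
404 200 200 404
404 200 200 404
404 372 372 404
404 552 552 404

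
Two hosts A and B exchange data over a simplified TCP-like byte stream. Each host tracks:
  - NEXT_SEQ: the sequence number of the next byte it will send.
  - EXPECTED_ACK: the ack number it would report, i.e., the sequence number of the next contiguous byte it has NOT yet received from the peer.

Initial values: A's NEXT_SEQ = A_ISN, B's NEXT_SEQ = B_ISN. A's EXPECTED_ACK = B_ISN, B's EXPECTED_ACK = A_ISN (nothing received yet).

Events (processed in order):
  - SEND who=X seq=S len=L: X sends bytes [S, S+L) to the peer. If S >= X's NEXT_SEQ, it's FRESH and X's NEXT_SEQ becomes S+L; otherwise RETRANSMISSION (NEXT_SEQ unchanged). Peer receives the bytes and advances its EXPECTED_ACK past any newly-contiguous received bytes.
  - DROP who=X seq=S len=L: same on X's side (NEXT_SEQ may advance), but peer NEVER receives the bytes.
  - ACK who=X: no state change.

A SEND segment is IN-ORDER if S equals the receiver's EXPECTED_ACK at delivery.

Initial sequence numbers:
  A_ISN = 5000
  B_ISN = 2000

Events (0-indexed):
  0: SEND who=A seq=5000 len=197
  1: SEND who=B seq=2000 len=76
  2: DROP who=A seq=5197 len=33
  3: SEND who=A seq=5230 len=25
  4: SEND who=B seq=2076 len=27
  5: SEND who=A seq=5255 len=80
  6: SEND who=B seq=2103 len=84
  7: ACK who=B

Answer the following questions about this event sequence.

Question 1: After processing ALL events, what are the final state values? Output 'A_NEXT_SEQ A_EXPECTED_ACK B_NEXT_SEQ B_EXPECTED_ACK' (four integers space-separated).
Answer: 5335 2187 2187 5197

Derivation:
After event 0: A_seq=5197 A_ack=2000 B_seq=2000 B_ack=5197
After event 1: A_seq=5197 A_ack=2076 B_seq=2076 B_ack=5197
After event 2: A_seq=5230 A_ack=2076 B_seq=2076 B_ack=5197
After event 3: A_seq=5255 A_ack=2076 B_seq=2076 B_ack=5197
After event 4: A_seq=5255 A_ack=2103 B_seq=2103 B_ack=5197
After event 5: A_seq=5335 A_ack=2103 B_seq=2103 B_ack=5197
After event 6: A_seq=5335 A_ack=2187 B_seq=2187 B_ack=5197
After event 7: A_seq=5335 A_ack=2187 B_seq=2187 B_ack=5197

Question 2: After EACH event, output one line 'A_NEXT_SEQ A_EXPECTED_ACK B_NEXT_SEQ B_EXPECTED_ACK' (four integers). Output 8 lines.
5197 2000 2000 5197
5197 2076 2076 5197
5230 2076 2076 5197
5255 2076 2076 5197
5255 2103 2103 5197
5335 2103 2103 5197
5335 2187 2187 5197
5335 2187 2187 5197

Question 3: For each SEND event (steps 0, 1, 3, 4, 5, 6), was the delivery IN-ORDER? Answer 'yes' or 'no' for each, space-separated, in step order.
Answer: yes yes no yes no yes

Derivation:
Step 0: SEND seq=5000 -> in-order
Step 1: SEND seq=2000 -> in-order
Step 3: SEND seq=5230 -> out-of-order
Step 4: SEND seq=2076 -> in-order
Step 5: SEND seq=5255 -> out-of-order
Step 6: SEND seq=2103 -> in-order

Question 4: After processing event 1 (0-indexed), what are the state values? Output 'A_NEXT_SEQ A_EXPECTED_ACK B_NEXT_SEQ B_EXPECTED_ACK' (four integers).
After event 0: A_seq=5197 A_ack=2000 B_seq=2000 B_ack=5197
After event 1: A_seq=5197 A_ack=2076 B_seq=2076 B_ack=5197

5197 2076 2076 5197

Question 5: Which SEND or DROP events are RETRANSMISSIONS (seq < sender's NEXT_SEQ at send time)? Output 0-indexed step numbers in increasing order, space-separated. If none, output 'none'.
Answer: none

Derivation:
Step 0: SEND seq=5000 -> fresh
Step 1: SEND seq=2000 -> fresh
Step 2: DROP seq=5197 -> fresh
Step 3: SEND seq=5230 -> fresh
Step 4: SEND seq=2076 -> fresh
Step 5: SEND seq=5255 -> fresh
Step 6: SEND seq=2103 -> fresh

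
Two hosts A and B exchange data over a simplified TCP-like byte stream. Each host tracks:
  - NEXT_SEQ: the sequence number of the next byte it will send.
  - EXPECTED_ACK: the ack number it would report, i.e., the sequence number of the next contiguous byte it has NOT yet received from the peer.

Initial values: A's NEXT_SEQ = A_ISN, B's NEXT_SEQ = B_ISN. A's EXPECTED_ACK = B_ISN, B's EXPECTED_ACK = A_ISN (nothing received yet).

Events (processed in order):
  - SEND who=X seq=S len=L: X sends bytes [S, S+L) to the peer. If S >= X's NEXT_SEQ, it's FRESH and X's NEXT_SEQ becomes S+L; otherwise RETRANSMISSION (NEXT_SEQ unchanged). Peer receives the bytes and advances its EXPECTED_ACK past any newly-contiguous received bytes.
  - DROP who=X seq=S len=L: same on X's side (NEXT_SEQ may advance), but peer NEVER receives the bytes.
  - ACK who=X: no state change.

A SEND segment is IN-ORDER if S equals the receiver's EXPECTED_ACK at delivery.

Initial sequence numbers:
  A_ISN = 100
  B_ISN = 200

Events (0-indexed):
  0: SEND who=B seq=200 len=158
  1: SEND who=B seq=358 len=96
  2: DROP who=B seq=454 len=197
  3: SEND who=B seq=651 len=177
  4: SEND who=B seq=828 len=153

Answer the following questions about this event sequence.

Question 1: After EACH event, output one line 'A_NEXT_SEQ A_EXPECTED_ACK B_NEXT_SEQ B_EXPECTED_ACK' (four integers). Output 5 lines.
100 358 358 100
100 454 454 100
100 454 651 100
100 454 828 100
100 454 981 100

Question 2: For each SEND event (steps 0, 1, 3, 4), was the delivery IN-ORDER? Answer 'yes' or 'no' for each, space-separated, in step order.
Answer: yes yes no no

Derivation:
Step 0: SEND seq=200 -> in-order
Step 1: SEND seq=358 -> in-order
Step 3: SEND seq=651 -> out-of-order
Step 4: SEND seq=828 -> out-of-order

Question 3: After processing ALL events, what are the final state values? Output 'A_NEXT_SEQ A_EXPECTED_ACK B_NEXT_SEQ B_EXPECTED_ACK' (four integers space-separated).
Answer: 100 454 981 100

Derivation:
After event 0: A_seq=100 A_ack=358 B_seq=358 B_ack=100
After event 1: A_seq=100 A_ack=454 B_seq=454 B_ack=100
After event 2: A_seq=100 A_ack=454 B_seq=651 B_ack=100
After event 3: A_seq=100 A_ack=454 B_seq=828 B_ack=100
After event 4: A_seq=100 A_ack=454 B_seq=981 B_ack=100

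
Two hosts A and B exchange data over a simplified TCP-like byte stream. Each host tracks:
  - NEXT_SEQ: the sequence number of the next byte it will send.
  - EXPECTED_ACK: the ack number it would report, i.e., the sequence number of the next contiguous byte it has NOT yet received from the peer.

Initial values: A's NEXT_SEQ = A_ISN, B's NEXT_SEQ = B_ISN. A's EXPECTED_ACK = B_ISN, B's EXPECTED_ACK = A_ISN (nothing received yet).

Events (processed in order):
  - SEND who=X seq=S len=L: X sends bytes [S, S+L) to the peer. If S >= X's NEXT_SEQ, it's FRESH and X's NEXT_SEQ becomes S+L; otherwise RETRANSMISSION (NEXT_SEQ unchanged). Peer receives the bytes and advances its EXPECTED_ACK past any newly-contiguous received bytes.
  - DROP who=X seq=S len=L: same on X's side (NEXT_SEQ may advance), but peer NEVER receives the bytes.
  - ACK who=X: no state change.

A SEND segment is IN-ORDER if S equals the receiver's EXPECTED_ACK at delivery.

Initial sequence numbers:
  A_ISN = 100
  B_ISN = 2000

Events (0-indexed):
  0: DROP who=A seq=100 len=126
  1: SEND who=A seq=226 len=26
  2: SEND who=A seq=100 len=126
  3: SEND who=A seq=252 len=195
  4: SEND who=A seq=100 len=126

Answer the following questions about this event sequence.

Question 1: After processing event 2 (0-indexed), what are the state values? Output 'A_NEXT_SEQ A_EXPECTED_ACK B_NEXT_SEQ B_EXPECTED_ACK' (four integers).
After event 0: A_seq=226 A_ack=2000 B_seq=2000 B_ack=100
After event 1: A_seq=252 A_ack=2000 B_seq=2000 B_ack=100
After event 2: A_seq=252 A_ack=2000 B_seq=2000 B_ack=252

252 2000 2000 252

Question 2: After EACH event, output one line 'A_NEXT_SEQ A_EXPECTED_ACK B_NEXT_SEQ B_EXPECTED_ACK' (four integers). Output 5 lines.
226 2000 2000 100
252 2000 2000 100
252 2000 2000 252
447 2000 2000 447
447 2000 2000 447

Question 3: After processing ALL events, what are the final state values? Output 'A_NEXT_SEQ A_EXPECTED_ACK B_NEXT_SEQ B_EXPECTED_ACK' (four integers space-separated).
Answer: 447 2000 2000 447

Derivation:
After event 0: A_seq=226 A_ack=2000 B_seq=2000 B_ack=100
After event 1: A_seq=252 A_ack=2000 B_seq=2000 B_ack=100
After event 2: A_seq=252 A_ack=2000 B_seq=2000 B_ack=252
After event 3: A_seq=447 A_ack=2000 B_seq=2000 B_ack=447
After event 4: A_seq=447 A_ack=2000 B_seq=2000 B_ack=447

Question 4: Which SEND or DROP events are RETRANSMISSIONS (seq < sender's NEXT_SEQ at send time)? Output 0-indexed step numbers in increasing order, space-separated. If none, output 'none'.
Answer: 2 4

Derivation:
Step 0: DROP seq=100 -> fresh
Step 1: SEND seq=226 -> fresh
Step 2: SEND seq=100 -> retransmit
Step 3: SEND seq=252 -> fresh
Step 4: SEND seq=100 -> retransmit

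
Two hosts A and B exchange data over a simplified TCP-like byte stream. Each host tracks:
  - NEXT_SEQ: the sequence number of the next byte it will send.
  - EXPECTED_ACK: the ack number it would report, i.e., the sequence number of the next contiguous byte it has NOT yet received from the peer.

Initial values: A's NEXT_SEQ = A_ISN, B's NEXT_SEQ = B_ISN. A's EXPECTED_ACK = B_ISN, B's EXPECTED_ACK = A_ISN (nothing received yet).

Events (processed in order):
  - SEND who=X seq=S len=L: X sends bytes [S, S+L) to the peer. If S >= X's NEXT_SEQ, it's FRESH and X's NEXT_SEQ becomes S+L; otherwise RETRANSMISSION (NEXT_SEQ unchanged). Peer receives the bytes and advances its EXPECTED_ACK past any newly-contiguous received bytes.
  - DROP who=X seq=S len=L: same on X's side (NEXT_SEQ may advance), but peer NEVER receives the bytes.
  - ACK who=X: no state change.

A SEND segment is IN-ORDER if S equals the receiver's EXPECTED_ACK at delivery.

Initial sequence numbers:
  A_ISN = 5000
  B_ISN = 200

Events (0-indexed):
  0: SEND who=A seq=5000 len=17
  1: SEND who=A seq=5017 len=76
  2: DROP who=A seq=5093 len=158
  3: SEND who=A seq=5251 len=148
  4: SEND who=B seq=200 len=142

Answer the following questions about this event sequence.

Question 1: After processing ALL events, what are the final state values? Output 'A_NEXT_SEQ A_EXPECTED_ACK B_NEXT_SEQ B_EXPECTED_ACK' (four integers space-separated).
Answer: 5399 342 342 5093

Derivation:
After event 0: A_seq=5017 A_ack=200 B_seq=200 B_ack=5017
After event 1: A_seq=5093 A_ack=200 B_seq=200 B_ack=5093
After event 2: A_seq=5251 A_ack=200 B_seq=200 B_ack=5093
After event 3: A_seq=5399 A_ack=200 B_seq=200 B_ack=5093
After event 4: A_seq=5399 A_ack=342 B_seq=342 B_ack=5093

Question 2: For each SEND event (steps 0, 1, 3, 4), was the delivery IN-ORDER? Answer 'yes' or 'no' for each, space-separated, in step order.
Step 0: SEND seq=5000 -> in-order
Step 1: SEND seq=5017 -> in-order
Step 3: SEND seq=5251 -> out-of-order
Step 4: SEND seq=200 -> in-order

Answer: yes yes no yes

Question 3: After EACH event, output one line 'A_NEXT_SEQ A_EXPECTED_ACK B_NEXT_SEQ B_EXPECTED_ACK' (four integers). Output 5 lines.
5017 200 200 5017
5093 200 200 5093
5251 200 200 5093
5399 200 200 5093
5399 342 342 5093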